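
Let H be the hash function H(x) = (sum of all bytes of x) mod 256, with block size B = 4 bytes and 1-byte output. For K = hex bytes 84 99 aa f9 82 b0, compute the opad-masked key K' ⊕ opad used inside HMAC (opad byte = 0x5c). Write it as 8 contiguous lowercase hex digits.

ae5c5c5c

Key hex bytes 84 99 aa f9 82 b0 is 6 bytes > B = 4, so hash it first: H(key) = f2, then zero-pad to 4 bytes: K' = f2 00 00 00.
XOR each byte with 0x5c: f2⊕5c=ae, 00⊕5c=5c, 00⊕5c=5c, 00⊕5c=5c.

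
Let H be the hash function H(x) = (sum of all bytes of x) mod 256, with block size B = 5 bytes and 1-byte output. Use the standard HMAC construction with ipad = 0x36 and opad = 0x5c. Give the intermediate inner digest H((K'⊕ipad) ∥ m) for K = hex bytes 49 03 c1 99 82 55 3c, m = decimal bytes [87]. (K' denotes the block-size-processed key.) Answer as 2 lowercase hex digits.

be

Key hex bytes 49 03 c1 99 82 55 3c is 7 bytes > B = 5, so hash it first: H(key) = b9, then zero-pad to 5 bytes: K' = b9 00 00 00 00.
K' ⊕ ipad = 8f 36 36 36 36.
Inner input = 8f 36 36 36 36 ∥ 57.
Inner hash: sum = 143+54+54+54+54+87 = 446; mod 256 = 190 → be.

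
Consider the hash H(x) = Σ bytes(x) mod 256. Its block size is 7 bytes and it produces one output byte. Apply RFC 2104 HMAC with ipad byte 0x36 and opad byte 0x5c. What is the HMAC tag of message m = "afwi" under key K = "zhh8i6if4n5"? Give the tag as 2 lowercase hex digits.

9f

Key "zhh8i6if4n5" = 7a 68 68 38 69 36 69 66 34 6e 35 is 11 bytes > B = 7, so hash it first: H(key) = c7, then zero-pad to 7 bytes: K' = c7 00 00 00 00 00 00.
K' ⊕ ipad = f1 36 36 36 36 36 36.  K' ⊕ opad = 9b 5c 5c 5c 5c 5c 5c.
Inner input = (K'⊕ipad) ∥ m = f1 36 36 36 36 36 36 ∥ 61 66 77 69.
Inner hash: sum = 241+54+54+54+54+54+54+97+102+119+105 = 988; mod 256 = 220 → dc.
Outer input = (K'⊕opad) ∥ inner = 9b 5c 5c 5c 5c 5c 5c ∥ dc.
Outer hash (tag): sum = 155+92+92+92+92+92+92+220 = 927; mod 256 = 159 → 9f.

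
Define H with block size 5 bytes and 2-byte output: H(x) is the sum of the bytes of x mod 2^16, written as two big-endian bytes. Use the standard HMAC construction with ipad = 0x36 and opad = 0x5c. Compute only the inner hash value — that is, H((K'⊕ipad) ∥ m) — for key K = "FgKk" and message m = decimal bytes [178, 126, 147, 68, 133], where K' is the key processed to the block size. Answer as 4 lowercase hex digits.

045d

Key "FgKk" = 46 67 4b 6b is 4 bytes ≤ B = 5; zero-pad to 5 bytes: K' = 46 67 4b 6b 00.
K' ⊕ ipad = 70 51 7d 5d 36.
Inner input = 70 51 7d 5d 36 ∥ b2 7e 93 44 85.
Inner hash: sum = 112+81+125+93+54+178+126+147+68+133 = 1117 → 04 5d.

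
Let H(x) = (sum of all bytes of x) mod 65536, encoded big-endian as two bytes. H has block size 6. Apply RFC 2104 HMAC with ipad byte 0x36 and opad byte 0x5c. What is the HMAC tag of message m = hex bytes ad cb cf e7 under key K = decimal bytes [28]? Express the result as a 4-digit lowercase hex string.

0276

Key decimal bytes [28] = 1c is 1 byte ≤ B = 6; zero-pad to 6 bytes: K' = 1c 00 00 00 00 00.
K' ⊕ ipad = 2a 36 36 36 36 36.  K' ⊕ opad = 40 5c 5c 5c 5c 5c.
Inner input = (K'⊕ipad) ∥ m = 2a 36 36 36 36 36 ∥ ad cb cf e7.
Inner hash: sum = 42+54+54+54+54+54+173+203+207+231 = 1126 → 04 66.
Outer input = (K'⊕opad) ∥ inner = 40 5c 5c 5c 5c 5c ∥ 04 66.
Outer hash (tag): sum = 64+92+92+92+92+92+4+102 = 630 → 02 76.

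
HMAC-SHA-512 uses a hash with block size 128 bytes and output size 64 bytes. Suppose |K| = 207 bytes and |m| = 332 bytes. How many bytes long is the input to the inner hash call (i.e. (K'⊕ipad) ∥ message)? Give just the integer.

Key is 207 > 128 bytes, so it is hashed to 64 bytes then zero-padded to 128: |K'| = 128.
Inner input = (K'⊕ipad) ∥ m → 128 + 332 = 460 bytes.

460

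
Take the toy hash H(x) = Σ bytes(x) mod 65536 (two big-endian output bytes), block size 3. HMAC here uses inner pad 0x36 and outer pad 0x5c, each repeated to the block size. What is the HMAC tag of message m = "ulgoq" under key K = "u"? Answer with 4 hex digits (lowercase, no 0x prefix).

Key "u" = 75 is 1 byte ≤ B = 3; zero-pad to 3 bytes: K' = 75 00 00.
K' ⊕ ipad = 43 36 36.  K' ⊕ opad = 29 5c 5c.
Inner input = (K'⊕ipad) ∥ m = 43 36 36 ∥ 75 6c 67 6f 71.
Inner hash: sum = 67+54+54+117+108+103+111+113 = 727 → 02 d7.
Outer input = (K'⊕opad) ∥ inner = 29 5c 5c ∥ 02 d7.
Outer hash (tag): sum = 41+92+92+2+215 = 442 → 01 ba.

01ba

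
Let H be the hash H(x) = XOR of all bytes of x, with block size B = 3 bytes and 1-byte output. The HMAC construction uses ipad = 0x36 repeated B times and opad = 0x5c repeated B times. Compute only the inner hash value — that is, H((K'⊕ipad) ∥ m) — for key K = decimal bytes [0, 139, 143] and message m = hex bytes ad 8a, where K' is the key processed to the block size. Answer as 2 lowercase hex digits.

15

Key decimal bytes [0, 139, 143] = 00 8b 8f is exactly B = 3 bytes: K' = 00 8b 8f.
K' ⊕ ipad = 36 bd b9.
Inner input = 36 bd b9 ∥ ad 8a.
Inner hash: XOR 36⊕bd⊕b9⊕ad⊕8a = 15.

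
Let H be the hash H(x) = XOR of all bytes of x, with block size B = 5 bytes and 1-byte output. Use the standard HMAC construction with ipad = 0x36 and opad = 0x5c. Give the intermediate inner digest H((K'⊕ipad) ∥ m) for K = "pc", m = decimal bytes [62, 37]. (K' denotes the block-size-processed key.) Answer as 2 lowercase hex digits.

3e

Key "pc" = 70 63 is 2 bytes ≤ B = 5; zero-pad to 5 bytes: K' = 70 63 00 00 00.
K' ⊕ ipad = 46 55 36 36 36.
Inner input = 46 55 36 36 36 ∥ 3e 25.
Inner hash: XOR 46⊕55⊕36⊕36⊕36⊕3e⊕25 = 3e.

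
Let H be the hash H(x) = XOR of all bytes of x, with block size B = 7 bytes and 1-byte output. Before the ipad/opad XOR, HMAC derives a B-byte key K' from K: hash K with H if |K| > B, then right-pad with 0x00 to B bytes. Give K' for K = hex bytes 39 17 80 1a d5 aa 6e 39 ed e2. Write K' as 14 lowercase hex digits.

93000000000000

|K| = 10 > B = 7, so first hash the key.
H(K): XOR 39⊕17⊕80⊕1a⊕d5⊕aa⊕6e⊕39⊕ed⊕e2 = 93.
Zero-pad H(K) = 93 to 7 bytes: K' = 93 00 00 00 00 00 00.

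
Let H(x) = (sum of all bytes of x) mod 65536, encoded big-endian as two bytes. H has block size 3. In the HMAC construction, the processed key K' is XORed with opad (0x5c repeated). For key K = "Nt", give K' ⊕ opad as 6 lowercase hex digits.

12285c

Key "Nt" = 4e 74 is 2 bytes ≤ B = 3; zero-pad to 3 bytes: K' = 4e 74 00.
XOR each byte with 0x5c: 4e⊕5c=12, 74⊕5c=28, 00⊕5c=5c.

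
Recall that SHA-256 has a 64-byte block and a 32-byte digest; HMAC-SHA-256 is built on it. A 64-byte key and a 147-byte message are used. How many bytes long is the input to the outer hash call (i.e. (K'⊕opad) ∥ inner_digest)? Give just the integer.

Key is 64 ≤ 64 bytes, zero-padded: |K'| = 64.
Outer input = (K'⊕opad) ∥ H(inner) → 64 + 32 = 96 bytes.

96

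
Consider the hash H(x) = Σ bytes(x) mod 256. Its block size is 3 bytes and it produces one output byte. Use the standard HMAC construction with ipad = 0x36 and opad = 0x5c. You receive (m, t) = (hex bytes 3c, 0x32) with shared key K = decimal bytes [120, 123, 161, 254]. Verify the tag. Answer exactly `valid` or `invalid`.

invalid

Key decimal bytes [120, 123, 161, 254] = 78 7b a1 fe is 4 bytes > B = 3, so hash it first: H(key) = 92, then zero-pad to 3 bytes: K' = 92 00 00.
K' ⊕ ipad = a4 36 36; K' ⊕ opad = ce 5c 5c.
Inner hash: sum = 164+54+54+60 = 332; mod 256 = 76 → 4c.
Outer hash (recomputed tag): sum = 206+92+92+76 = 466; mod 256 = 210 → d2.
Recomputed tag = d2; claimed = 32 → mismatch.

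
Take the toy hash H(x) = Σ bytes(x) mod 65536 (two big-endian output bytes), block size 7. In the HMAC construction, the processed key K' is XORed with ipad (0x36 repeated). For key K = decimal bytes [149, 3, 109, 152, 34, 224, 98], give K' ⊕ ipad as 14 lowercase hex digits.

a3355bae14d654

Key decimal bytes [149, 3, 109, 152, 34, 224, 98] = 95 03 6d 98 22 e0 62 is exactly B = 7 bytes: K' = 95 03 6d 98 22 e0 62.
XOR each byte with 0x36: 95⊕36=a3, 03⊕36=35, 6d⊕36=5b, 98⊕36=ae, 22⊕36=14, e0⊕36=d6, 62⊕36=54.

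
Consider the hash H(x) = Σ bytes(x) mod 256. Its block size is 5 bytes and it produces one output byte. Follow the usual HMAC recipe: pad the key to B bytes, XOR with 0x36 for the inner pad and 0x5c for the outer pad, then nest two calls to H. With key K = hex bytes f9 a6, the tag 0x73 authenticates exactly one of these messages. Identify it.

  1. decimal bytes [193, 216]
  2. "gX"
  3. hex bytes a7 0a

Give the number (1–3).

2

Key hex bytes f9 a6 is 2 bytes ≤ B = 5; zero-pad to 5 bytes: K' = f9 a6 00 00 00.
K' ⊕ ipad = cf 90 36 36 36; K' ⊕ opad = a5 fa 5c 5c 5c.
m1: inner = H(cf 90 36 36 36 c1 d8) = 9a; tag = H(a5 fa 5c 5c 5c 9a) = 4d
m2: inner = H(cf 90 36 36 36 67 58) = c0; tag = H(a5 fa 5c 5c 5c c0) = 73 ← matches
m3: inner = H(cf 90 36 36 36 a7 0a) = b2; tag = H(a5 fa 5c 5c 5c b2) = 65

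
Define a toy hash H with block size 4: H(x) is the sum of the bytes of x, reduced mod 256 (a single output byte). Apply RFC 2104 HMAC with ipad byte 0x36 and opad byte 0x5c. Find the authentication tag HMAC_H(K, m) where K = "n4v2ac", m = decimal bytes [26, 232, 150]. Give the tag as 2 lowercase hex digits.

d8

Key "n4v2ac" = 6e 34 76 32 61 63 is 6 bytes > B = 4, so hash it first: H(key) = 0e, then zero-pad to 4 bytes: K' = 0e 00 00 00.
K' ⊕ ipad = 38 36 36 36.  K' ⊕ opad = 52 5c 5c 5c.
Inner input = (K'⊕ipad) ∥ m = 38 36 36 36 ∥ 1a e8 96.
Inner hash: sum = 56+54+54+54+26+232+150 = 626; mod 256 = 114 → 72.
Outer input = (K'⊕opad) ∥ inner = 52 5c 5c 5c ∥ 72.
Outer hash (tag): sum = 82+92+92+92+114 = 472; mod 256 = 216 → d8.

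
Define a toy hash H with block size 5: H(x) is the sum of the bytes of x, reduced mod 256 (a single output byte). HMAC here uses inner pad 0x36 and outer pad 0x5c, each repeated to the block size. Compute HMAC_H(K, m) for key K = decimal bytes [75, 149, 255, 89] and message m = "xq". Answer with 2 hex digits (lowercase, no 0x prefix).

5b

Key decimal bytes [75, 149, 255, 89] = 4b 95 ff 59 is 4 bytes ≤ B = 5; zero-pad to 5 bytes: K' = 4b 95 ff 59 00.
K' ⊕ ipad = 7d a3 c9 6f 36.  K' ⊕ opad = 17 c9 a3 05 5c.
Inner input = (K'⊕ipad) ∥ m = 7d a3 c9 6f 36 ∥ 78 71.
Inner hash: sum = 125+163+201+111+54+120+113 = 887; mod 256 = 119 → 77.
Outer input = (K'⊕opad) ∥ inner = 17 c9 a3 05 5c ∥ 77.
Outer hash (tag): sum = 23+201+163+5+92+119 = 603; mod 256 = 91 → 5b.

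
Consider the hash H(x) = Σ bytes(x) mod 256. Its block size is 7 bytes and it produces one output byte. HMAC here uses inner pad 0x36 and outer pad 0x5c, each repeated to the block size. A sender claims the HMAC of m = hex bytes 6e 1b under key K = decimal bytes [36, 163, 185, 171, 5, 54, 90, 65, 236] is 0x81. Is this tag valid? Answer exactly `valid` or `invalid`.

Key decimal bytes [36, 163, 185, 171, 5, 54, 90, 65, 236] = 24 a3 b9 ab 05 36 5a 41 ec is 9 bytes > B = 7, so hash it first: H(key) = ed, then zero-pad to 7 bytes: K' = ed 00 00 00 00 00 00.
K' ⊕ ipad = db 36 36 36 36 36 36; K' ⊕ opad = b1 5c 5c 5c 5c 5c 5c.
Inner hash: sum = 219+54+54+54+54+54+54+110+27 = 680; mod 256 = 168 → a8.
Outer hash (recomputed tag): sum = 177+92+92+92+92+92+92+168 = 897; mod 256 = 129 → 81.
Recomputed tag = 81; claimed = 81 → match.

valid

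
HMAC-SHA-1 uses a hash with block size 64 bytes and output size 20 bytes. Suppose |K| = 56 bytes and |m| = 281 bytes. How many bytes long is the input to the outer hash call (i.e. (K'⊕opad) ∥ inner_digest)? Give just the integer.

84

Key is 56 ≤ 64 bytes, zero-padded: |K'| = 64.
Outer input = (K'⊕opad) ∥ H(inner) → 64 + 20 = 84 bytes.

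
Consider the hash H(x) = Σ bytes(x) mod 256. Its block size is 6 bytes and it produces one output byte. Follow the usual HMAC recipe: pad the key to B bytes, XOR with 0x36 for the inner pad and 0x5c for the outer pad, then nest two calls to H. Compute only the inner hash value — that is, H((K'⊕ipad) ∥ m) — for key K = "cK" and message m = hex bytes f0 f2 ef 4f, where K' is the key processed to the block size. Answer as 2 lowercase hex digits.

Key "cK" = 63 4b is 2 bytes ≤ B = 6; zero-pad to 6 bytes: K' = 63 4b 00 00 00 00.
K' ⊕ ipad = 55 7d 36 36 36 36.
Inner input = 55 7d 36 36 36 36 ∥ f0 f2 ef 4f.
Inner hash: sum = 85+125+54+54+54+54+240+242+239+79 = 1226; mod 256 = 202 → ca.

ca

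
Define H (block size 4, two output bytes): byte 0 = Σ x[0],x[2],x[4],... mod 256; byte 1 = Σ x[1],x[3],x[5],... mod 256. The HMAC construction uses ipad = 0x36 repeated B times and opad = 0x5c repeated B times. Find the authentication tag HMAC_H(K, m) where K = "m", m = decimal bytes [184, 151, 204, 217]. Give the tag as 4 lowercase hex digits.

Key "m" = 6d is 1 byte ≤ B = 4; zero-pad to 4 bytes: K' = 6d 00 00 00.
K' ⊕ ipad = 5b 36 36 36.  K' ⊕ opad = 31 5c 5c 5c.
Inner input = (K'⊕ipad) ∥ m = 5b 36 36 36 ∥ b8 97 cc d9.
Inner hash: even-index sum = 533 mod 256 = 21; odd-index sum = 476 mod 256 = 220 → 15 dc.
Outer input = (K'⊕opad) ∥ inner = 31 5c 5c 5c ∥ 15 dc.
Outer hash (tag): even-index sum = 162 mod 256 = 162; odd-index sum = 404 mod 256 = 148 → a2 94.

a294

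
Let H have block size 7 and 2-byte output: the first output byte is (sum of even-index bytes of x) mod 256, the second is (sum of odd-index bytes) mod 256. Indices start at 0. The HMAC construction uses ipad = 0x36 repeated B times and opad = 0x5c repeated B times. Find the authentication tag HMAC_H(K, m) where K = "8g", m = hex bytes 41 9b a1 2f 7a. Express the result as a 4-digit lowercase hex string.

916d

Key "8g" = 38 67 is 2 bytes ≤ B = 7; zero-pad to 7 bytes: K' = 38 67 00 00 00 00 00.
K' ⊕ ipad = 0e 51 36 36 36 36 36.  K' ⊕ opad = 64 3b 5c 5c 5c 5c 5c.
Inner input = (K'⊕ipad) ∥ m = 0e 51 36 36 36 36 36 ∥ 41 9b a1 2f 7a.
Inner hash: even-index sum = 378 mod 256 = 122; odd-index sum = 537 mod 256 = 25 → 7a 19.
Outer input = (K'⊕opad) ∥ inner = 64 3b 5c 5c 5c 5c 5c ∥ 7a 19.
Outer hash (tag): even-index sum = 401 mod 256 = 145; odd-index sum = 365 mod 256 = 109 → 91 6d.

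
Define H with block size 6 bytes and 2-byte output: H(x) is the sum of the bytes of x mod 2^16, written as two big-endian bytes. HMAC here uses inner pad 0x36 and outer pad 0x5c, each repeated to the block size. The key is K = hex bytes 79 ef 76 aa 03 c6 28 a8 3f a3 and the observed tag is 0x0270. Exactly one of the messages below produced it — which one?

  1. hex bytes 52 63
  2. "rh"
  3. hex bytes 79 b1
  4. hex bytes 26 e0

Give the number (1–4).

4

Key hex bytes 79 ef 76 aa 03 c6 28 a8 3f a3 is 10 bytes > B = 6, so hash it first: H(key) = 05 03, then zero-pad to 6 bytes: K' = 05 03 00 00 00 00.
K' ⊕ ipad = 33 35 36 36 36 36; K' ⊕ opad = 59 5f 5c 5c 5c 5c.
m1: inner = H(33 35 36 36 36 36 52 63) = 01 f5; tag = H(59 5f 5c 5c 5c 5c 01 f5) = 031e
m2: inner = H(33 35 36 36 36 36 72 68) = 02 1a; tag = H(59 5f 5c 5c 5c 5c 02 1a) = 0244
m3: inner = H(33 35 36 36 36 36 79 b1) = 02 6a; tag = H(59 5f 5c 5c 5c 5c 02 6a) = 0294
m4: inner = H(33 35 36 36 36 36 26 e0) = 02 46; tag = H(59 5f 5c 5c 5c 5c 02 46) = 0270 ← matches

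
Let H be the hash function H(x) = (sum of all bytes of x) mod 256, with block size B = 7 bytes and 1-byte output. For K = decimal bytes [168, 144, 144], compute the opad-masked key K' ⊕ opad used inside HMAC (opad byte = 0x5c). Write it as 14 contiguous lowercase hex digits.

Key decimal bytes [168, 144, 144] = a8 90 90 is 3 bytes ≤ B = 7; zero-pad to 7 bytes: K' = a8 90 90 00 00 00 00.
XOR each byte with 0x5c: a8⊕5c=f4, 90⊕5c=cc, 90⊕5c=cc, 00⊕5c=5c, 00⊕5c=5c, 00⊕5c=5c, 00⊕5c=5c.

f4cccc5c5c5c5c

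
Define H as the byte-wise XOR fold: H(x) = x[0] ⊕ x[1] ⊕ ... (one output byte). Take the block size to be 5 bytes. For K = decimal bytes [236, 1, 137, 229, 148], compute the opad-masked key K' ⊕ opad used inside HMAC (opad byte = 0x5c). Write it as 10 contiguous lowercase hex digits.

Key decimal bytes [236, 1, 137, 229, 148] = ec 01 89 e5 94 is exactly B = 5 bytes: K' = ec 01 89 e5 94.
XOR each byte with 0x5c: ec⊕5c=b0, 01⊕5c=5d, 89⊕5c=d5, e5⊕5c=b9, 94⊕5c=c8.

b05dd5b9c8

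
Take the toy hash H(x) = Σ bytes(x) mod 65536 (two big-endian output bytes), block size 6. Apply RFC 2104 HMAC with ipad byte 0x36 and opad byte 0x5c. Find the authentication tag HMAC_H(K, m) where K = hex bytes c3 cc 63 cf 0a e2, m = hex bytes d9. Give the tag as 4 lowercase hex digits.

Key hex bytes c3 cc 63 cf 0a e2 is exactly B = 6 bytes: K' = c3 cc 63 cf 0a e2.
K' ⊕ ipad = f5 fa 55 f9 3c d4.  K' ⊕ opad = 9f 90 3f 93 56 be.
Inner input = (K'⊕ipad) ∥ m = f5 fa 55 f9 3c d4 ∥ d9.
Inner hash: sum = 245+250+85+249+60+212+217 = 1318 → 05 26.
Outer input = (K'⊕opad) ∥ inner = 9f 90 3f 93 56 be ∥ 05 26.
Outer hash (tag): sum = 159+144+63+147+86+190+5+38 = 832 → 03 40.

0340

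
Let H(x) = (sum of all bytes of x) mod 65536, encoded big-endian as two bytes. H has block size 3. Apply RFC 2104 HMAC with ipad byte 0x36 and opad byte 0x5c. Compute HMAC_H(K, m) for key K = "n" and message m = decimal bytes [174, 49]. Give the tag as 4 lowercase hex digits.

Key "n" = 6e is 1 byte ≤ B = 3; zero-pad to 3 bytes: K' = 6e 00 00.
K' ⊕ ipad = 58 36 36.  K' ⊕ opad = 32 5c 5c.
Inner input = (K'⊕ipad) ∥ m = 58 36 36 ∥ ae 31.
Inner hash: sum = 88+54+54+174+49 = 419 → 01 a3.
Outer input = (K'⊕opad) ∥ inner = 32 5c 5c ∥ 01 a3.
Outer hash (tag): sum = 50+92+92+1+163 = 398 → 01 8e.

018e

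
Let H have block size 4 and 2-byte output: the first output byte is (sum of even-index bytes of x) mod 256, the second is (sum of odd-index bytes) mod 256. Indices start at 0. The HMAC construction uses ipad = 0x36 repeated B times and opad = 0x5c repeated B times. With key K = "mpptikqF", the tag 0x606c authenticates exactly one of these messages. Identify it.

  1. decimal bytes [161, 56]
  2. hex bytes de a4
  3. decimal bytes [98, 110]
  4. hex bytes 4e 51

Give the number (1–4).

Key "mpptikqF" = 6d 70 70 74 69 6b 71 46 is 8 bytes > B = 4, so hash it first: H(key) = b7 95, then zero-pad to 4 bytes: K' = b7 95 00 00.
K' ⊕ ipad = 81 a3 36 36; K' ⊕ opad = eb c9 5c 5c.
m1: inner = H(81 a3 36 36 a1 38) = 58 11; tag = H(eb c9 5c 5c 58 11) = 9f36
m2: inner = H(81 a3 36 36 de a4) = 95 7d; tag = H(eb c9 5c 5c 95 7d) = dca2
m3: inner = H(81 a3 36 36 62 6e) = 19 47; tag = H(eb c9 5c 5c 19 47) = 606c ← matches
m4: inner = H(81 a3 36 36 4e 51) = 05 2a; tag = H(eb c9 5c 5c 05 2a) = 4c4f

3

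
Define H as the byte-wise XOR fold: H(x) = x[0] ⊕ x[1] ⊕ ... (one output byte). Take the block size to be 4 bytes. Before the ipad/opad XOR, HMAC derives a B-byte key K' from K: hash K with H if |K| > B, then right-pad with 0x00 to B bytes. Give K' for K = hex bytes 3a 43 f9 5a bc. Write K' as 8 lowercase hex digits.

|K| = 5 > B = 4, so first hash the key.
H(K): XOR 3a⊕43⊕f9⊕5a⊕bc = 66.
Zero-pad H(K) = 66 to 4 bytes: K' = 66 00 00 00.

66000000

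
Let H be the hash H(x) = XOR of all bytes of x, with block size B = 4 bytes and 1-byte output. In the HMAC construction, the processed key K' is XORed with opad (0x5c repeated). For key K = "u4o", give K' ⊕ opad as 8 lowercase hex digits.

2968335c

Key "u4o" = 75 34 6f is 3 bytes ≤ B = 4; zero-pad to 4 bytes: K' = 75 34 6f 00.
XOR each byte with 0x5c: 75⊕5c=29, 34⊕5c=68, 6f⊕5c=33, 00⊕5c=5c.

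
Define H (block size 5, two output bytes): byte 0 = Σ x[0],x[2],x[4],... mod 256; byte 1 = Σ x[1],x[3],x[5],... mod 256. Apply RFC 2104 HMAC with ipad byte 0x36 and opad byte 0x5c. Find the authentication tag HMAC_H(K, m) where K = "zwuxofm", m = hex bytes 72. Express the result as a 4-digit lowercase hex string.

Key "zwuxofm" = 7a 77 75 78 6f 66 6d is 7 bytes > B = 5, so hash it first: H(key) = cb 55, then zero-pad to 5 bytes: K' = cb 55 00 00 00.
K' ⊕ ipad = fd 63 36 36 36.  K' ⊕ opad = 97 09 5c 5c 5c.
Inner input = (K'⊕ipad) ∥ m = fd 63 36 36 36 ∥ 72.
Inner hash: even-index sum = 361 mod 256 = 105; odd-index sum = 267 mod 256 = 11 → 69 0b.
Outer input = (K'⊕opad) ∥ inner = 97 09 5c 5c 5c ∥ 69 0b.
Outer hash (tag): even-index sum = 346 mod 256 = 90; odd-index sum = 206 mod 256 = 206 → 5a ce.

5ace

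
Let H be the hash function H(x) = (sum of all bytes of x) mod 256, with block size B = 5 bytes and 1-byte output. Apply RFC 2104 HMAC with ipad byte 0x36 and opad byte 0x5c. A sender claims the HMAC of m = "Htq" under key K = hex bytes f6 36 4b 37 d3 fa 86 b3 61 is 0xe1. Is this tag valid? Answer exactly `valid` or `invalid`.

valid

Key hex bytes f6 36 4b 37 d3 fa 86 b3 61 is 9 bytes > B = 5, so hash it first: H(key) = 15, then zero-pad to 5 bytes: K' = 15 00 00 00 00.
K' ⊕ ipad = 23 36 36 36 36; K' ⊕ opad = 49 5c 5c 5c 5c.
Inner hash: sum = 35+54+54+54+54+72+116+113 = 552; mod 256 = 40 → 28.
Outer hash (recomputed tag): sum = 73+92+92+92+92+40 = 481; mod 256 = 225 → e1.
Recomputed tag = e1; claimed = e1 → match.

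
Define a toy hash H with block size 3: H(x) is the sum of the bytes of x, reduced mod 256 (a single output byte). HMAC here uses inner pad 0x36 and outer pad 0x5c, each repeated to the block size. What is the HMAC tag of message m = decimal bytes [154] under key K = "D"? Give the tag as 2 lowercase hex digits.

Key "D" = 44 is 1 byte ≤ B = 3; zero-pad to 3 bytes: K' = 44 00 00.
K' ⊕ ipad = 72 36 36.  K' ⊕ opad = 18 5c 5c.
Inner input = (K'⊕ipad) ∥ m = 72 36 36 ∥ 9a.
Inner hash: sum = 114+54+54+154 = 376; mod 256 = 120 → 78.
Outer input = (K'⊕opad) ∥ inner = 18 5c 5c ∥ 78.
Outer hash (tag): sum = 24+92+92+120 = 328; mod 256 = 72 → 48.

48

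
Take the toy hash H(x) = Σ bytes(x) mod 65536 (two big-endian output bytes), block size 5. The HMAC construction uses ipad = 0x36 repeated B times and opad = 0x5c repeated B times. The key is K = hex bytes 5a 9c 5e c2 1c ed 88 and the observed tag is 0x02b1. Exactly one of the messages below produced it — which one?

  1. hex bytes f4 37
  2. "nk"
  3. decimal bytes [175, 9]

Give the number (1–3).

2

Key hex bytes 5a 9c 5e c2 1c ed 88 is 7 bytes > B = 5, so hash it first: H(key) = 03 a7, then zero-pad to 5 bytes: K' = 03 a7 00 00 00.
K' ⊕ ipad = 35 91 36 36 36; K' ⊕ opad = 5f fb 5c 5c 5c.
m1: inner = H(35 91 36 36 36 f4 37) = 02 93; tag = H(5f fb 5c 5c 5c 02 93) = 0303
m2: inner = H(35 91 36 36 36 6e 6b) = 02 41; tag = H(5f fb 5c 5c 5c 02 41) = 02b1 ← matches
m3: inner = H(35 91 36 36 36 af 09) = 02 20; tag = H(5f fb 5c 5c 5c 02 20) = 0290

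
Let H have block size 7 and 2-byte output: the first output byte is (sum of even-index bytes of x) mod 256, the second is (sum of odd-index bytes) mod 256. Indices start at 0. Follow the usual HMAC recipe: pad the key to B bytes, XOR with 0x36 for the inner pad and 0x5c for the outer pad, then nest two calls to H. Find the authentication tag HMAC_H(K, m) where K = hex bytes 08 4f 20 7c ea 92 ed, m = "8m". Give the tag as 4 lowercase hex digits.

Key hex bytes 08 4f 20 7c ea 92 ed is exactly B = 7 bytes: K' = 08 4f 20 7c ea 92 ed.
K' ⊕ ipad = 3e 79 16 4a dc a4 db.  K' ⊕ opad = 54 13 7c 20 b6 ce b1.
Inner input = (K'⊕ipad) ∥ m = 3e 79 16 4a dc a4 db ∥ 38 6d.
Inner hash: even-index sum = 632 mod 256 = 120; odd-index sum = 415 mod 256 = 159 → 78 9f.
Outer input = (K'⊕opad) ∥ inner = 54 13 7c 20 b6 ce b1 ∥ 78 9f.
Outer hash (tag): even-index sum = 726 mod 256 = 214; odd-index sum = 377 mod 256 = 121 → d6 79.

d679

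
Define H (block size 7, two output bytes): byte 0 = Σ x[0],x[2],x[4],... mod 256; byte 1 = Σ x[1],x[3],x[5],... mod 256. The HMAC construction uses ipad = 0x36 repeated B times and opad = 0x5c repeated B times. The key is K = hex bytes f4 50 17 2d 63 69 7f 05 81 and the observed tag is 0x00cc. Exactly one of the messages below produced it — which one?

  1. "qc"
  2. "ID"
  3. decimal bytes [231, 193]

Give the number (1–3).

1

Key hex bytes f4 50 17 2d 63 69 7f 05 81 is 9 bytes > B = 7, so hash it first: H(key) = 6e eb, then zero-pad to 7 bytes: K' = 6e eb 00 00 00 00 00.
K' ⊕ ipad = 58 dd 36 36 36 36 36; K' ⊕ opad = 32 b7 5c 5c 5c 5c 5c.
m1: inner = H(58 dd 36 36 36 36 36 71 63) = 5d ba; tag = H(32 b7 5c 5c 5c 5c 5c 5d ba) = 00cc ← matches
m2: inner = H(58 dd 36 36 36 36 36 49 44) = 3e 92; tag = H(32 b7 5c 5c 5c 5c 5c 3e 92) = d8ad
m3: inner = H(58 dd 36 36 36 36 36 e7 c1) = bb 30; tag = H(32 b7 5c 5c 5c 5c 5c bb 30) = 762a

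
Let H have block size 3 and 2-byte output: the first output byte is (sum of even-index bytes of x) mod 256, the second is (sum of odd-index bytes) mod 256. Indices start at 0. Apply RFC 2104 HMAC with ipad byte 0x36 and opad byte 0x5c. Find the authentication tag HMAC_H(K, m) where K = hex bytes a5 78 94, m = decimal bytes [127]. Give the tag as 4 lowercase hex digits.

Key hex bytes a5 78 94 is exactly B = 3 bytes: K' = a5 78 94.
K' ⊕ ipad = 93 4e a2.  K' ⊕ opad = f9 24 c8.
Inner input = (K'⊕ipad) ∥ m = 93 4e a2 ∥ 7f.
Inner hash: even-index sum = 309 mod 256 = 53; odd-index sum = 205 mod 256 = 205 → 35 cd.
Outer input = (K'⊕opad) ∥ inner = f9 24 c8 ∥ 35 cd.
Outer hash (tag): even-index sum = 654 mod 256 = 142; odd-index sum = 89 mod 256 = 89 → 8e 59.

8e59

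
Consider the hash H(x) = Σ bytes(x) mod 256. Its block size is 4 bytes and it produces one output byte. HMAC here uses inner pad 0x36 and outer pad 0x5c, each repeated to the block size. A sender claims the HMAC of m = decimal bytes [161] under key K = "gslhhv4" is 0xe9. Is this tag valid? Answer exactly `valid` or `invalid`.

valid

Key "gslhhv4" = 67 73 6c 68 68 76 34 is 7 bytes > B = 4, so hash it first: H(key) = c0, then zero-pad to 4 bytes: K' = c0 00 00 00.
K' ⊕ ipad = f6 36 36 36; K' ⊕ opad = 9c 5c 5c 5c.
Inner hash: sum = 246+54+54+54+161 = 569; mod 256 = 57 → 39.
Outer hash (recomputed tag): sum = 156+92+92+92+57 = 489; mod 256 = 233 → e9.
Recomputed tag = e9; claimed = e9 → match.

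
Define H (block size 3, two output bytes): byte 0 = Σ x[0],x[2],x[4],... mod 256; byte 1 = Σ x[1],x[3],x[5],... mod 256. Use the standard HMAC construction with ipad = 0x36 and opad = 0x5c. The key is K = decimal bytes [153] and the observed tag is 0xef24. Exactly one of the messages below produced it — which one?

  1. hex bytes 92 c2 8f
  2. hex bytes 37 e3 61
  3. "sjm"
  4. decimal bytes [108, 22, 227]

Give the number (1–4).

2

Key decimal bytes [153] = 99 is 1 byte ≤ B = 3; zero-pad to 3 bytes: K' = 99 00 00.
K' ⊕ ipad = af 36 36; K' ⊕ opad = c5 5c 5c.
m1: inner = H(af 36 36 92 c2 8f) = a7 57; tag = H(c5 5c 5c a7 57) = 7803
m2: inner = H(af 36 36 37 e3 61) = c8 ce; tag = H(c5 5c 5c c8 ce) = ef24 ← matches
m3: inner = H(af 36 36 73 6a 6d) = 4f 16; tag = H(c5 5c 5c 4f 16) = 37ab
m4: inner = H(af 36 36 6c 16 e3) = fb 85; tag = H(c5 5c 5c fb 85) = a657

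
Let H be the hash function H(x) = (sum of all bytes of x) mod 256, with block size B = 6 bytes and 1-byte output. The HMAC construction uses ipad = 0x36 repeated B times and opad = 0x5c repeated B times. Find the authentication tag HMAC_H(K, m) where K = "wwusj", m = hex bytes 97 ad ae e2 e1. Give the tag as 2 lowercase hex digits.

91

Key "wwusj" = 77 77 75 73 6a is 5 bytes ≤ B = 6; zero-pad to 6 bytes: K' = 77 77 75 73 6a 00.
K' ⊕ ipad = 41 41 43 45 5c 36.  K' ⊕ opad = 2b 2b 29 2f 36 5c.
Inner input = (K'⊕ipad) ∥ m = 41 41 43 45 5c 36 ∥ 97 ad ae e2 e1.
Inner hash: sum = 65+65+67+69+92+54+151+173+174+226+225 = 1361; mod 256 = 81 → 51.
Outer input = (K'⊕opad) ∥ inner = 2b 2b 29 2f 36 5c ∥ 51.
Outer hash (tag): sum = 43+43+41+47+54+92+81 = 401; mod 256 = 145 → 91.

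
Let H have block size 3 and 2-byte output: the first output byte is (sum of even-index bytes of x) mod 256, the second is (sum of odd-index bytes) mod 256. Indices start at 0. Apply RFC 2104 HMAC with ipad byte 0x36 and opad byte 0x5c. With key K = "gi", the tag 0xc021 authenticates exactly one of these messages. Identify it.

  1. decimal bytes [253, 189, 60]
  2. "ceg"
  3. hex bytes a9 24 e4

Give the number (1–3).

Key "gi" = 67 69 is 2 bytes ≤ B = 3; zero-pad to 3 bytes: K' = 67 69 00.
K' ⊕ ipad = 51 5f 36; K' ⊕ opad = 3b 35 5c.
m1: inner = H(51 5f 36 fd bd 3c) = 44 98; tag = H(3b 35 5c 44 98) = 2f79
m2: inner = H(51 5f 36 63 65 67) = ec 29; tag = H(3b 35 5c ec 29) = c021 ← matches
m3: inner = H(51 5f 36 a9 24 e4) = ab ec; tag = H(3b 35 5c ab ec) = 83e0

2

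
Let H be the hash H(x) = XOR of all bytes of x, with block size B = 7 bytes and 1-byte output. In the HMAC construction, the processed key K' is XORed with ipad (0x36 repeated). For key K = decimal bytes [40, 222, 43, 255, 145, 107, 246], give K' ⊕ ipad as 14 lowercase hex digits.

Key decimal bytes [40, 222, 43, 255, 145, 107, 246] = 28 de 2b ff 91 6b f6 is exactly B = 7 bytes: K' = 28 de 2b ff 91 6b f6.
XOR each byte with 0x36: 28⊕36=1e, de⊕36=e8, 2b⊕36=1d, ff⊕36=c9, 91⊕36=a7, 6b⊕36=5d, f6⊕36=c0.

1ee81dc9a75dc0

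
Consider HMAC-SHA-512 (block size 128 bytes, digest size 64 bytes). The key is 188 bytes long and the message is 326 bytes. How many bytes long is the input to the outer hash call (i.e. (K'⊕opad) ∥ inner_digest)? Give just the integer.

192

Key is 188 > 128 bytes, so it is hashed to 64 bytes then zero-padded to 128: |K'| = 128.
Outer input = (K'⊕opad) ∥ H(inner) → 128 + 64 = 192 bytes.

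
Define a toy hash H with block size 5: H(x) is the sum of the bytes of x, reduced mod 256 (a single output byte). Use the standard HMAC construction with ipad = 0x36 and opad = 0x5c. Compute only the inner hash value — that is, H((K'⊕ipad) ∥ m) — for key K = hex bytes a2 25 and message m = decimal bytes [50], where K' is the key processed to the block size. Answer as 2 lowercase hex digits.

Key hex bytes a2 25 is 2 bytes ≤ B = 5; zero-pad to 5 bytes: K' = a2 25 00 00 00.
K' ⊕ ipad = 94 13 36 36 36.
Inner input = 94 13 36 36 36 ∥ 32.
Inner hash: sum = 148+19+54+54+54+50 = 379; mod 256 = 123 → 7b.

7b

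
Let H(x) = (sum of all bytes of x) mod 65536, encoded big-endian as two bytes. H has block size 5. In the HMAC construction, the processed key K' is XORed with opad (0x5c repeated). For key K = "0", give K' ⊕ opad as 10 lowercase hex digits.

6c5c5c5c5c

Key "0" = 30 is 1 byte ≤ B = 5; zero-pad to 5 bytes: K' = 30 00 00 00 00.
XOR each byte with 0x5c: 30⊕5c=6c, 00⊕5c=5c, 00⊕5c=5c, 00⊕5c=5c, 00⊕5c=5c.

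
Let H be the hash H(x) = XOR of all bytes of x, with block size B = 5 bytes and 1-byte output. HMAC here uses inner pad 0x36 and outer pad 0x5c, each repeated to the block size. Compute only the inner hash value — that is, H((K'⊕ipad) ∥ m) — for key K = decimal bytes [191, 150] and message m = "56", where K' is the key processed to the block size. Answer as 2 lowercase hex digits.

Key decimal bytes [191, 150] = bf 96 is 2 bytes ≤ B = 5; zero-pad to 5 bytes: K' = bf 96 00 00 00.
K' ⊕ ipad = 89 a0 36 36 36.
Inner input = 89 a0 36 36 36 ∥ 35 36.
Inner hash: XOR 89⊕a0⊕36⊕36⊕36⊕35⊕36 = 1c.

1c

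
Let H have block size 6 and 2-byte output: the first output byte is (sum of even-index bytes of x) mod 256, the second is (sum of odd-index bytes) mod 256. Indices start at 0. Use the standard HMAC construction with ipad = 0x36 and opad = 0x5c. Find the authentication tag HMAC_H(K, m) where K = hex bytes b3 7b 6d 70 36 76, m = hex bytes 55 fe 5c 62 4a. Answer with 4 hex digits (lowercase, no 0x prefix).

65b0

Key hex bytes b3 7b 6d 70 36 76 is exactly B = 6 bytes: K' = b3 7b 6d 70 36 76.
K' ⊕ ipad = 85 4d 5b 46 00 40.  K' ⊕ opad = ef 27 31 2c 6a 2a.
Inner input = (K'⊕ipad) ∥ m = 85 4d 5b 46 00 40 ∥ 55 fe 5c 62 4a.
Inner hash: even-index sum = 475 mod 256 = 219; odd-index sum = 563 mod 256 = 51 → db 33.
Outer input = (K'⊕opad) ∥ inner = ef 27 31 2c 6a 2a ∥ db 33.
Outer hash (tag): even-index sum = 613 mod 256 = 101; odd-index sum = 176 mod 256 = 176 → 65 b0.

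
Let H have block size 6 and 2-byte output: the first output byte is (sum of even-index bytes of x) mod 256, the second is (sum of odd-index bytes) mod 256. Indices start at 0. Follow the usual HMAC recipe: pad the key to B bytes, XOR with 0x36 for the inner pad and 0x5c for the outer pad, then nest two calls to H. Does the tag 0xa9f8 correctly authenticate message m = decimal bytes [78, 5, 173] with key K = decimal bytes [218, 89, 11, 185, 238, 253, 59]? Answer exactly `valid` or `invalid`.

invalid

Key decimal bytes [218, 89, 11, 185, 238, 253, 59] = da 59 0b b9 ee fd 3b is 7 bytes > B = 6, so hash it first: H(key) = 0e 0f, then zero-pad to 6 bytes: K' = 0e 0f 00 00 00 00.
K' ⊕ ipad = 38 39 36 36 36 36; K' ⊕ opad = 52 53 5c 5c 5c 5c.
Inner hash: even-index sum = 415 mod 256 = 159; odd-index sum = 170 mod 256 = 170 → 9f aa.
Outer hash (recomputed tag): even-index sum = 425 mod 256 = 169; odd-index sum = 437 mod 256 = 181 → a9 b5.
Recomputed tag = a9b5; claimed = a9f8 → mismatch.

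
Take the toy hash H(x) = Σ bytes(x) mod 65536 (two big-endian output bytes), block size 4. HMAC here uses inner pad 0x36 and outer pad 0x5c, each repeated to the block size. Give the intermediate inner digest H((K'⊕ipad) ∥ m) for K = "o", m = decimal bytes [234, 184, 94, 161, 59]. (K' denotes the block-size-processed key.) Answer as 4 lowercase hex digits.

Key "o" = 6f is 1 byte ≤ B = 4; zero-pad to 4 bytes: K' = 6f 00 00 00.
K' ⊕ ipad = 59 36 36 36.
Inner input = 59 36 36 36 ∥ ea b8 5e a1 3b.
Inner hash: sum = 89+54+54+54+234+184+94+161+59 = 983 → 03 d7.

03d7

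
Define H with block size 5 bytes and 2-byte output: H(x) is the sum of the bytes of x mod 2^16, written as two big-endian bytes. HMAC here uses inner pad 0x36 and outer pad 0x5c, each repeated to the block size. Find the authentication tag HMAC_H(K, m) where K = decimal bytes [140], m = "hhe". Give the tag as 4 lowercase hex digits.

Key decimal bytes [140] = 8c is 1 byte ≤ B = 5; zero-pad to 5 bytes: K' = 8c 00 00 00 00.
K' ⊕ ipad = ba 36 36 36 36.  K' ⊕ opad = d0 5c 5c 5c 5c.
Inner input = (K'⊕ipad) ∥ m = ba 36 36 36 36 ∥ 68 68 65.
Inner hash: sum = 186+54+54+54+54+104+104+101 = 711 → 02 c7.
Outer input = (K'⊕opad) ∥ inner = d0 5c 5c 5c 5c ∥ 02 c7.
Outer hash (tag): sum = 208+92+92+92+92+2+199 = 777 → 03 09.

0309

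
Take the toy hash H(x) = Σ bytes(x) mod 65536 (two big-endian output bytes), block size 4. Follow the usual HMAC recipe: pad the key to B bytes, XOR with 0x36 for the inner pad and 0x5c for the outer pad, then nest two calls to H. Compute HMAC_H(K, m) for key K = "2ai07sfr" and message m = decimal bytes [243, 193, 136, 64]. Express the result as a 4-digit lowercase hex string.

02bf

Key "2ai07sfr" = 32 61 69 30 37 73 66 72 is 8 bytes > B = 4, so hash it first: H(key) = 02 ae, then zero-pad to 4 bytes: K' = 02 ae 00 00.
K' ⊕ ipad = 34 98 36 36.  K' ⊕ opad = 5e f2 5c 5c.
Inner input = (K'⊕ipad) ∥ m = 34 98 36 36 ∥ f3 c1 88 40.
Inner hash: sum = 52+152+54+54+243+193+136+64 = 948 → 03 b4.
Outer input = (K'⊕opad) ∥ inner = 5e f2 5c 5c ∥ 03 b4.
Outer hash (tag): sum = 94+242+92+92+3+180 = 703 → 02 bf.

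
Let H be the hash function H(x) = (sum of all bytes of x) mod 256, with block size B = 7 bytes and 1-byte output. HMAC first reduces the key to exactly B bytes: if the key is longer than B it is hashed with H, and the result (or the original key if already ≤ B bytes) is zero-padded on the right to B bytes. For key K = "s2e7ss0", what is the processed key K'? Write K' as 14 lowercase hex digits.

73326537737330

Key "s2e7ss0" = 73 32 65 37 73 73 30 is exactly B = 7 bytes: K' = 73 32 65 37 73 73 30.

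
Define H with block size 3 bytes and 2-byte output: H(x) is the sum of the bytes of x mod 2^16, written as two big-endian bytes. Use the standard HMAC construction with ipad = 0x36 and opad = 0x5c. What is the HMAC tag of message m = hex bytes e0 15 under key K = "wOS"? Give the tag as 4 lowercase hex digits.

Key "wOS" = 77 4f 53 is exactly B = 3 bytes: K' = 77 4f 53.
K' ⊕ ipad = 41 79 65.  K' ⊕ opad = 2b 13 0f.
Inner input = (K'⊕ipad) ∥ m = 41 79 65 ∥ e0 15.
Inner hash: sum = 65+121+101+224+21 = 532 → 02 14.
Outer input = (K'⊕opad) ∥ inner = 2b 13 0f ∥ 02 14.
Outer hash (tag): sum = 43+19+15+2+20 = 99 → 00 63.

0063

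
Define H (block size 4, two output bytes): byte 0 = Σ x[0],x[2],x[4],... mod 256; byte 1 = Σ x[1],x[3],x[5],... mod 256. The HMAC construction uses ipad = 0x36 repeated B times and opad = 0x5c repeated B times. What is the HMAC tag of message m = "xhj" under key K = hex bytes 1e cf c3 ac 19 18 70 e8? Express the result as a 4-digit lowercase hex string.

Key hex bytes 1e cf c3 ac 19 18 70 e8 is 8 bytes > B = 4, so hash it first: H(key) = 6a 7b, then zero-pad to 4 bytes: K' = 6a 7b 00 00.
K' ⊕ ipad = 5c 4d 36 36.  K' ⊕ opad = 36 27 5c 5c.
Inner input = (K'⊕ipad) ∥ m = 5c 4d 36 36 ∥ 78 68 6a.
Inner hash: even-index sum = 372 mod 256 = 116; odd-index sum = 235 mod 256 = 235 → 74 eb.
Outer input = (K'⊕opad) ∥ inner = 36 27 5c 5c ∥ 74 eb.
Outer hash (tag): even-index sum = 262 mod 256 = 6; odd-index sum = 366 mod 256 = 110 → 06 6e.

066e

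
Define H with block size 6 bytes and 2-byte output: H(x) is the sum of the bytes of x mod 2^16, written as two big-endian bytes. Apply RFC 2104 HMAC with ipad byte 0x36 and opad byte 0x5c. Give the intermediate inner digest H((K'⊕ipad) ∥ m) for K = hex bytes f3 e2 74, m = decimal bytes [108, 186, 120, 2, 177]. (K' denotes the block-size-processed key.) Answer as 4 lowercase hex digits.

Key hex bytes f3 e2 74 is 3 bytes ≤ B = 6; zero-pad to 6 bytes: K' = f3 e2 74 00 00 00.
K' ⊕ ipad = c5 d4 42 36 36 36.
Inner input = c5 d4 42 36 36 36 ∥ 6c ba 78 02 b1.
Inner hash: sum = 197+212+66+54+54+54+108+186+120+2+177 = 1230 → 04 ce.

04ce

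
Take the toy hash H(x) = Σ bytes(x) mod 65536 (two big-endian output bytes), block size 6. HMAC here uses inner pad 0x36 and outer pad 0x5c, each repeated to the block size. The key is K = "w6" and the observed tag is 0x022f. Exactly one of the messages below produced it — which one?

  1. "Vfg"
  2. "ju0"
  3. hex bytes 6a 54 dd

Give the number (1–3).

2

Key "w6" = 77 36 is 2 bytes ≤ B = 6; zero-pad to 6 bytes: K' = 77 36 00 00 00 00.
K' ⊕ ipad = 41 00 36 36 36 36; K' ⊕ opad = 2b 6a 5c 5c 5c 5c.
m1: inner = H(41 00 36 36 36 36 56 66 67) = 02 3c; tag = H(2b 6a 5c 5c 5c 5c 02 3c) = 0243
m2: inner = H(41 00 36 36 36 36 6a 75 30) = 02 28; tag = H(2b 6a 5c 5c 5c 5c 02 28) = 022f ← matches
m3: inner = H(41 00 36 36 36 36 6a 54 dd) = 02 b4; tag = H(2b 6a 5c 5c 5c 5c 02 b4) = 02bb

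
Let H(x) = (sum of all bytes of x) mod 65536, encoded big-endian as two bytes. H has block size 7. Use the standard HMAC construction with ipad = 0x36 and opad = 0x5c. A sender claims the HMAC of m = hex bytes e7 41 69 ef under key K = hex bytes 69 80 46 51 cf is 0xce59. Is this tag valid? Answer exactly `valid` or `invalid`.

invalid

Key hex bytes 69 80 46 51 cf is 5 bytes ≤ B = 7; zero-pad to 7 bytes: K' = 69 80 46 51 cf 00 00.
K' ⊕ ipad = 5f b6 70 67 f9 36 36; K' ⊕ opad = 35 dc 1a 0d 93 5c 5c.
Inner hash: sum = 95+182+112+103+249+54+54+231+65+105+239 = 1489 → 05 d1.
Outer hash (recomputed tag): sum = 53+220+26+13+147+92+92+5+209 = 857 → 03 59.
Recomputed tag = 0359; claimed = ce59 → mismatch.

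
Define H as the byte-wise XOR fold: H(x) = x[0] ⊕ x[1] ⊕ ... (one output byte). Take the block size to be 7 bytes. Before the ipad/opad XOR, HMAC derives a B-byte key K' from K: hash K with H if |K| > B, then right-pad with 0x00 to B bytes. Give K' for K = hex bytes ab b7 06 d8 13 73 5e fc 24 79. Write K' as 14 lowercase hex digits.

5d000000000000

|K| = 10 > B = 7, so first hash the key.
H(K): XOR ab⊕b7⊕06⊕d8⊕13⊕73⊕5e⊕fc⊕24⊕79 = 5d.
Zero-pad H(K) = 5d to 7 bytes: K' = 5d 00 00 00 00 00 00.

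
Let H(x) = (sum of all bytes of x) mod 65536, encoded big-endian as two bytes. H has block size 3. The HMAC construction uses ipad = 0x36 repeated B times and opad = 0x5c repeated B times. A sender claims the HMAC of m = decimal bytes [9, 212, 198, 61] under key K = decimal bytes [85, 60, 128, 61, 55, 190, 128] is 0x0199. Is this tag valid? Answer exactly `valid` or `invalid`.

Key decimal bytes [85, 60, 128, 61, 55, 190, 128] = 55 3c 80 3d 37 be 80 is 7 bytes > B = 3, so hash it first: H(key) = 02 c3, then zero-pad to 3 bytes: K' = 02 c3 00.
K' ⊕ ipad = 34 f5 36; K' ⊕ opad = 5e 9f 5c.
Inner hash: sum = 52+245+54+9+212+198+61 = 831 → 03 3f.
Outer hash (recomputed tag): sum = 94+159+92+3+63 = 411 → 01 9b.
Recomputed tag = 019b; claimed = 0199 → mismatch.

invalid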